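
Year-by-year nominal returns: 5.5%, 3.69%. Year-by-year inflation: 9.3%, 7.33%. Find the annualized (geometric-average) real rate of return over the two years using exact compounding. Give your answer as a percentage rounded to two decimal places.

Compound the nominal returns: 1.0550 × 1.0369 = 1.09392950.
Compound inflation: 1.0930 × 1.0733 = 1.17311690.
Deflate: 1.09392950 / 1.17311690 = 0.93249829.
Annualized real rate = 0.93249829^(1/2) − 1 = -3.4340% → -3.43%.

-3.43%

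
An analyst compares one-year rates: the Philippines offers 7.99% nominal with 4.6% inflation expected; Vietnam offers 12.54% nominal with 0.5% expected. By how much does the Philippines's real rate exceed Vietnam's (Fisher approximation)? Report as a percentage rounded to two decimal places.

-8.65%

The Philippines: 7.99% − 4.6% = 3.390%
Vietnam: 12.54% − 0.5% = 12.040%
Differential = -8.650% → -8.65%.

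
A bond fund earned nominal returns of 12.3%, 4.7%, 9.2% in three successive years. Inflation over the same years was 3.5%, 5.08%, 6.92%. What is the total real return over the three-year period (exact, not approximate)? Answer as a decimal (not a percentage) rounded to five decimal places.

0.10415

Nominal growth factor = 1.1230 × 1.0470 × 1.0920 = 1.283953
Price-level growth factor = 1.0350 × 1.0508 × 1.0692 = 1.162838
Real growth factor = 1.283953 / 1.162838 = 1.104154
Total real return = 1.104154 − 1 → 0.10415.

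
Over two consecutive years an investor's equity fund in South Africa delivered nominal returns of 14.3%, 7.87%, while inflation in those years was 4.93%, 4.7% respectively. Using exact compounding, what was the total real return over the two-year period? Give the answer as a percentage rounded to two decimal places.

Nominal growth factor = 1.1430 × 1.0787 = 1.232954
Price-level growth factor = 1.0493 × 1.0470 = 1.098617
Real growth factor = 1.232954 / 1.098617 = 1.122278
Total real return = 1.122278 − 1 → 12.23%.

12.23%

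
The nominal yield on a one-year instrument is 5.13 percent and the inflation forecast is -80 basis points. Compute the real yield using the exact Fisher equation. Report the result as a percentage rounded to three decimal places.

5.978%

1 + r = 1.05130 / 0.99200 = 1.059778
r = 1.059778 − 1 = 5.9778%, i.e. 5.978%.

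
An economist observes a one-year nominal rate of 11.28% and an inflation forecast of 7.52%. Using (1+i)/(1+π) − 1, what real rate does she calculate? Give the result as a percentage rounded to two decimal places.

By the Fisher relation, 1 + r = (1 + i)/(1 + π).
1 + r = 1.11280 / 1.07520 = 1.034970
r = 1.034970 − 1 = 3.4970%, i.e. 3.50%.

3.50%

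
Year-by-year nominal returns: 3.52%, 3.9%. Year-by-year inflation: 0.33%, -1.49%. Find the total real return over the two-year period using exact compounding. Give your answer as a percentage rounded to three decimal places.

Compound the nominal returns: 1.0352 × 1.0390 = 1.075573.
Compound inflation: 1.0033 × 0.9851 = 0.988351.
Deflate: 1.075573 / 0.988351 = 1.088250.
Total real return = 1.088250 − 1 → 8.825%.

8.825%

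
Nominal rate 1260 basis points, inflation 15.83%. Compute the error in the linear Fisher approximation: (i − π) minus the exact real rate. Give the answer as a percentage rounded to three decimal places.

-0.441%

Approximate: r ≈ 12.600% − 15.830% = -3.2300%
Exact: (1 + 0.1260)/(1 + 0.1583) − 1 = -2.7886%
Error = -3.2300% − (-2.7886%) = -0.4414% → -0.441%.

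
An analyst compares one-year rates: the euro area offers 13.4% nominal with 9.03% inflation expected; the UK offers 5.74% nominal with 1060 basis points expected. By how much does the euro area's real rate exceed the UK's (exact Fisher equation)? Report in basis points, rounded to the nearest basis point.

840 basis points

The euro area: (1 + 0.1340)/(1 + 0.0903) − 1 = 4.0081%
The UK: (1 + 0.0574)/(1 + 0.1060) − 1 = -4.3942%
Differential = 4.0081% − (-4.3942%) = 8.4023% → 840 basis points.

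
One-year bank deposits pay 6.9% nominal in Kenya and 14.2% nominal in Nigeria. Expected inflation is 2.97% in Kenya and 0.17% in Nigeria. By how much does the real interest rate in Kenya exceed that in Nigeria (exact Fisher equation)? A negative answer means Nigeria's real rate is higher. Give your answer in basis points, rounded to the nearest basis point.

Kenya: (1 + 0.0690)/(1 + 0.0297) − 1 = 3.8166%
Nigeria: (1 + 0.1420)/(1 + 0.0017) − 1 = 14.0062%
Differential = 3.8166% − 14.0062% = -10.1895% → -1019 basis points.

-1019 basis points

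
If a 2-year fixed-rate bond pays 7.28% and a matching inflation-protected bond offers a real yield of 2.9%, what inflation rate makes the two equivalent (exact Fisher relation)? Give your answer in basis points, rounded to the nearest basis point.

(1 + π) = (1 + i)/(1 + r) = 1.07280 / 1.02900 = 1.042566
Break-even inflation = 1.042566 − 1 → 426 basis points.

426 basis points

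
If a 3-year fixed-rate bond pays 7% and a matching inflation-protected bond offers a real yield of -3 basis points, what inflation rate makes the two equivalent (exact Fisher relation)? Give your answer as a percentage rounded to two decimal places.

7.03%

(1 + π) = (1 + i)/(1 + r) = 1.07000 / 0.99970 = 1.070321
Break-even inflation = 1.070321 − 1 → 7.03%.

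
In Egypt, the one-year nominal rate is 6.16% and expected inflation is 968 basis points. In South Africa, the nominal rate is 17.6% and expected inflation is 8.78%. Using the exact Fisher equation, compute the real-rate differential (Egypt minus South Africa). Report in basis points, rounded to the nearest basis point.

-1132 basis points

Egypt: (1 + 0.0616)/(1 + 0.0968) − 1 = -3.2093%
South Africa: (1 + 0.1760)/(1 + 0.0878) − 1 = 8.1081%
Differential = -3.2093% − 8.1081% = -11.3174% → -1132 basis points.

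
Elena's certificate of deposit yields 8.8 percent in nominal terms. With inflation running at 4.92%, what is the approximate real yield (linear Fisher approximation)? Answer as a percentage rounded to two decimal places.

3.88%

r ≈ i − π = 8.8% − 4.92% = 3.88%.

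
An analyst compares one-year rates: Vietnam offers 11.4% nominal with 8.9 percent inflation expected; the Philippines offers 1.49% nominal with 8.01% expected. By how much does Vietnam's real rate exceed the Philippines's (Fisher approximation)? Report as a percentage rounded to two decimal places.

Vietnam: 11.4% − 8.9% = 2.500%
The Philippines: 1.49% − 8.01% = -6.520%
Differential = 9.020% → 9.02%.

9.02%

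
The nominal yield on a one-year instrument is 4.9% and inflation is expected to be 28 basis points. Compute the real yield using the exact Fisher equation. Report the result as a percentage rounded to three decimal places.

By the Fisher relation, 1 + r = (1 + i)/(1 + π).
1 + r = 1.04900 / 1.00280 = 1.046071
r = 1.046071 − 1 = 4.6071%, i.e. 4.607%.

4.607%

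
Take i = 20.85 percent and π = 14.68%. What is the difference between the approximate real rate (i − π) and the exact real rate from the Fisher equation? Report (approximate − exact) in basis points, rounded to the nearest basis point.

Approximate: r ≈ 20.850% − 14.680% = 6.1700%
Exact: (1 + 0.2085)/(1 + 0.1468) − 1 = 5.3802%
Error = 6.1700% − 5.3802% = 0.7898% → 79 basis points.

79 basis points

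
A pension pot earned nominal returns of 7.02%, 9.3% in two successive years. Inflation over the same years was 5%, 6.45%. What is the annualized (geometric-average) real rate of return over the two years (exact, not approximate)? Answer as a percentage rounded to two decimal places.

2.30%

Nominal growth factor = 1.0702 × 1.0930 = 1.16972860
Price-level growth factor = 1.0500 × 1.0645 = 1.11772500
Real growth factor = 1.16972860 / 1.11772500 = 1.04652629
Annualized real rate = 1.04652629^(1/2) − 1 = 2.2999% → 2.30%.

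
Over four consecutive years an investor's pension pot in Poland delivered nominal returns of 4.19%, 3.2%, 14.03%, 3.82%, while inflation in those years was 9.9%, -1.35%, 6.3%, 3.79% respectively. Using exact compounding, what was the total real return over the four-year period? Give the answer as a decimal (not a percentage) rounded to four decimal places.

0.0642

Compound the nominal returns: 1.0419 × 1.0320 × 1.1403 × 1.0382 = 1.272934.
Compound inflation: 1.0990 × 0.9865 × 1.0630 × 1.0379 = 1.196144.
Deflate: 1.272934 / 1.196144 = 1.064198.
Total real return = 1.064198 − 1 → 0.0642.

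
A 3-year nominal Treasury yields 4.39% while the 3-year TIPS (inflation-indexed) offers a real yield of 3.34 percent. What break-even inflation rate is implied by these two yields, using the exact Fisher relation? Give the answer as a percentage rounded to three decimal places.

(1 + π) = (1 + i)/(1 + r) = 1.04390 / 1.03340 = 1.010161
Break-even inflation = 1.010161 − 1 → 1.016%.

1.016%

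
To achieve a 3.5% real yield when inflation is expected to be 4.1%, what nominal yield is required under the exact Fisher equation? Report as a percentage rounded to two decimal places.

7.74%

(1 + i) = (1 + r)(1 + π) = 1.03500 × 1.04100 = 1.077435
i = 1.077435 − 1, so the required nominal rate is 7.74%.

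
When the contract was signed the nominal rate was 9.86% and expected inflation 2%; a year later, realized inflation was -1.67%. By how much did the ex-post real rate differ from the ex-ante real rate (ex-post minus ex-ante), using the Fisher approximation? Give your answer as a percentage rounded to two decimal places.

3.67%

Ex-ante: 9.86% − 2% = 7.860%
Ex-post: 9.86% − (-1.67%) = 11.530%
Difference (ex-post − ex-ante) = 3.6700% → 3.67%.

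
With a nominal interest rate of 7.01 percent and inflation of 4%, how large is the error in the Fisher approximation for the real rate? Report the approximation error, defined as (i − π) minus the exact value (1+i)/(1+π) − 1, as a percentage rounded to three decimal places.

0.116%

Approximate: r ≈ 7.010% − 4.000% = 3.0100%
Exact: (1 + 0.0701)/(1 + 0.0400) − 1 = 2.8942%
Error = 3.0100% − 2.8942% = 0.1158% → 0.116%.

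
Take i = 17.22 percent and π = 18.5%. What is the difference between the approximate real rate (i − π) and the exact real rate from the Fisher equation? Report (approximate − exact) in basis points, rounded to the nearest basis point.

-20 basis points

Approximate: r ≈ 17.220% − 18.500% = -1.2800%
Exact: (1 + 0.1722)/(1 + 0.1850) − 1 = -1.0802%
Error = -1.2800% − (-1.0802%) = -0.1998% → -20 basis points.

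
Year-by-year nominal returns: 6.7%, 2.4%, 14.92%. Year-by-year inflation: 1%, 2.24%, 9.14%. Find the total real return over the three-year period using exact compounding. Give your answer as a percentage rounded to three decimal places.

11.412%

Nominal growth factor = 1.0670 × 1.0240 × 1.1492 = 1.2556251
Price-level growth factor = 1.0100 × 1.0224 × 1.0914 = 1.1270058
Real growth factor = 1.2556251 / 1.1270058 = 1.1141248
Total real return = 1.1141248 − 1 → 11.412%.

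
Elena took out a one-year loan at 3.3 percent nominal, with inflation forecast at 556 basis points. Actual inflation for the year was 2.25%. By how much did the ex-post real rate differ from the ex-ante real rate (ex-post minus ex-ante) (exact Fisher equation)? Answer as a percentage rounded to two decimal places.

3.17%

Ex-ante: (1 + 0.0330)/(1 + 0.0556) − 1 = -2.1410%
Ex-post: (1 + 0.0330)/(1 + 0.0225) − 1 = 1.0269%
Difference (ex-post − ex-ante) = 3.1679% → 3.17%.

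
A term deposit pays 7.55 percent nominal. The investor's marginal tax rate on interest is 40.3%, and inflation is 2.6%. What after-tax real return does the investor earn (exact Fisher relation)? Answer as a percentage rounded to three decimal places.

After-tax nominal return = 7.55% × (1 − 0.403) = 4.50735%.
1 + r = 1.0450735 / 1.02600 = 1.018590
After-tax real rate = 1.018590 − 1 → 1.859%.

1.859%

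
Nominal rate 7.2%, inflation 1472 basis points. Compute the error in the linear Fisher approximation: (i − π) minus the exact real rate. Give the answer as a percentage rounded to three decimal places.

-0.965%

Approximate: r ≈ 7.200% − 14.720% = -7.5200%
Exact: (1 + 0.0720)/(1 + 0.1472) − 1 = -6.5551%
Error = -7.5200% − (-6.5551%) = -0.9649% → -0.965%.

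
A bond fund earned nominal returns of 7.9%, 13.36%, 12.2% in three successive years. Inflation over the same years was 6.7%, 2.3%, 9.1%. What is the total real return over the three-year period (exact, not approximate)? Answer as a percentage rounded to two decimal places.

Compound the nominal returns: 1.0790 × 1.1336 × 1.1220 = 1.372379.
Compound inflation: 1.0670 × 1.0230 × 1.0910 = 1.190871.
Deflate: 1.372379 / 1.190871 = 1.152416.
Total real return = 1.152416 − 1 → 15.24%.

15.24%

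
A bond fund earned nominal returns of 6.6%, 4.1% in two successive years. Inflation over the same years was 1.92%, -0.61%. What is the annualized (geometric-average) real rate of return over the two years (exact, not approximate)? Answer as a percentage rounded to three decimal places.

4.665%

Compound the nominal returns: 1.0660 × 1.0410 = 1.10970600.
Compound inflation: 1.0192 × 0.9939 = 1.01298288.
Deflate: 1.10970600 / 1.01298288 = 1.09548347.
Annualized real rate = 1.09548347^(1/2) − 1 = 4.6653% → 4.665%.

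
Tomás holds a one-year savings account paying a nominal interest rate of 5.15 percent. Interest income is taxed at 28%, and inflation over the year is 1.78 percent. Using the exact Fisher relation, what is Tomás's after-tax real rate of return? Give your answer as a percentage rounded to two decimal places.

After-tax nominal return = 5.15% × (1 − 0.28) = 3.7080%.
1 + r = 1.03708 / 1.01780 = 1.018943
After-tax real rate = 1.018943 − 1 → 1.89%.

1.89%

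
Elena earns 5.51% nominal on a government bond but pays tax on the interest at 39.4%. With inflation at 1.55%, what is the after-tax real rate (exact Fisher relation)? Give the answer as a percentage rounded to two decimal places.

1.76%

After-tax nominal return = 5.51% × (1 − 0.394) = 3.33906%.
1 + r = 1.0333906 / 1.01550 = 1.017618
After-tax real rate = 1.017618 − 1 → 1.76%.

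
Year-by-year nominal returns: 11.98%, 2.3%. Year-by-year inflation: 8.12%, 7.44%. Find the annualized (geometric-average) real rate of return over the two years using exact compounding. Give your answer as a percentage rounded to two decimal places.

Nominal growth factor = 1.1198 × 1.0230 = 1.14555540
Price-level growth factor = 1.0812 × 1.0744 = 1.16164128
Real growth factor = 1.14555540 / 1.16164128 = 0.98615245
Annualized real rate = 0.98615245^(1/2) − 1 = -0.6948% → -0.69%.

-0.69%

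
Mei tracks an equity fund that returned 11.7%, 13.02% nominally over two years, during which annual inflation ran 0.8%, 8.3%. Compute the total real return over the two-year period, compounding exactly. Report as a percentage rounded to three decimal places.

Compound the nominal returns: 1.1170 × 1.1302 = 1.262433.
Compound inflation: 1.0080 × 1.0830 = 1.091664.
Deflate: 1.262433 / 1.091664 = 1.156430.
Total real return = 1.156430 − 1 → 15.643%.

15.643%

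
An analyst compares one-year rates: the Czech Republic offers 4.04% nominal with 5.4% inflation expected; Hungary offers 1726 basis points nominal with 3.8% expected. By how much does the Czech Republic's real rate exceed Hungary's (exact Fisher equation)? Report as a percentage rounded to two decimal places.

-14.26%

The Czech Republic: (1 + 0.0404)/(1 + 0.0540) − 1 = -1.2903%
Hungary: (1 + 0.1726)/(1 + 0.0380) − 1 = 12.9672%
Differential = -1.2903% − 12.9672% = -14.2576% → -14.26%.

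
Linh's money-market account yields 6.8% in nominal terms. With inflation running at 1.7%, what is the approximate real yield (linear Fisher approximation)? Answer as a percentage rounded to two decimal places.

5.10%

r ≈ i − π = 6.8% − 1.7% = 5.10%.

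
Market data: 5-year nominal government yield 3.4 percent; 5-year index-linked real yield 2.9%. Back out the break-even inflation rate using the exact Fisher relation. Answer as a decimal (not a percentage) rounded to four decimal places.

(1 + π) = (1 + i)/(1 + r) = 1.03400 / 1.02900 = 1.004859
Break-even inflation = 1.004859 − 1 → 0.0049.

0.0049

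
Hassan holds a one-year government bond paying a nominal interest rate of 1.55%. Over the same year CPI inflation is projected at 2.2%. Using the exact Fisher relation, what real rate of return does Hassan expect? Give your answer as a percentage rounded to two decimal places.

-0.64%

By the Fisher relation, 1 + r = (1 + i)/(1 + π).
1 + r = 1.01550 / 1.02200 = 0.993640
r = 0.993640 − 1 = -0.6360%, i.e. -0.64%.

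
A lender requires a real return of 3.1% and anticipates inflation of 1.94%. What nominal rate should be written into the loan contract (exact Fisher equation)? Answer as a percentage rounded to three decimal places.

5.100%

(1 + i) = (1 + r)(1 + π) = 1.03100 × 1.01940 = 1.0510014
i = 1.0510014 − 1, so the required nominal rate is 5.100%.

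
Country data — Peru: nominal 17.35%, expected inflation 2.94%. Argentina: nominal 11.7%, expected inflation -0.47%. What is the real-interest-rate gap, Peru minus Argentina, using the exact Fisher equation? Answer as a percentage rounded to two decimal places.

1.77%

Peru: (1 + 0.1735)/(1 + 0.0294) − 1 = 13.9984%
Argentina: (1 + 0.1170)/(1 − 0.0047) − 1 = 12.2275%
Differential = 13.9984% − 12.2275% = 1.7710% → 1.77%.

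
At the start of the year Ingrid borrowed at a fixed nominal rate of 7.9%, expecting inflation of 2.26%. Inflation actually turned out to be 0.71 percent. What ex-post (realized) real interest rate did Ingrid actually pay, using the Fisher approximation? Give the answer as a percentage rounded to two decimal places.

Ex-post: 7.9% − 0.71% = 7.190%
So the realized real rate is 7.19%.

7.19%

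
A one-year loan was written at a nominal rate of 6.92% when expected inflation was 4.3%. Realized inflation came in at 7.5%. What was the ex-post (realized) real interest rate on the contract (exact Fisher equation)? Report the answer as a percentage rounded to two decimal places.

-0.54%

Ex-post: (1 + 0.0692)/(1 + 0.0750) − 1 = -0.5395%
So the realized real rate is -0.54%.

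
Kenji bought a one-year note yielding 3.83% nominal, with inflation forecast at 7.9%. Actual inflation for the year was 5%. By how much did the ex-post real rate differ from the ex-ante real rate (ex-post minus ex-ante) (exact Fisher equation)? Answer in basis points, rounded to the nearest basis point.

Ex-ante: (1 + 0.0383)/(1 + 0.0790) − 1 = -3.7720%
Ex-post: (1 + 0.0383)/(1 + 0.0500) − 1 = -1.1143%
Difference (ex-post − ex-ante) = 2.6577% → 266 basis points.

266 basis points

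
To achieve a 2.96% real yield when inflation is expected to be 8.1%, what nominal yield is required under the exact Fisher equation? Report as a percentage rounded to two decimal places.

11.30%

(1 + i) = (1 + r)(1 + π) = 1.02960 × 1.08100 = 1.1129976
i = 1.1129976 − 1, so the required nominal rate is 11.30%.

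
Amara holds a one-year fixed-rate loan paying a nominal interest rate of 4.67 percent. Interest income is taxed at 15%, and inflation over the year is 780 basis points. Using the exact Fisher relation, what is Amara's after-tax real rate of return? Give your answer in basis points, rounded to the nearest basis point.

-355 basis points

After-tax nominal return = 4.67% × (1 − 0.15) = 3.9695%.
1 + r = 1.039695 / 1.07800 = 0.964467
After-tax real rate = 0.964467 − 1 → -355 basis points.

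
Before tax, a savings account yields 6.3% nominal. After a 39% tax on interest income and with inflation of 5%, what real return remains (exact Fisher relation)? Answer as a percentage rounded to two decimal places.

After-tax nominal return = 6.3% × (1 − 0.39) = 3.8430%.
1 + r = 1.03843 / 1.05000 = 0.988981
After-tax real rate = 0.988981 − 1 → -1.10%.

-1.10%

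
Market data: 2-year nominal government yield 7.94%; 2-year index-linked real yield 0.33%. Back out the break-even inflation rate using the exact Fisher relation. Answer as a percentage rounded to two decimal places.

(1 + π) = (1 + i)/(1 + r) = 1.07940 / 1.00330 = 1.0758497
Break-even inflation = 1.0758497 − 1 → 7.58%.

7.58%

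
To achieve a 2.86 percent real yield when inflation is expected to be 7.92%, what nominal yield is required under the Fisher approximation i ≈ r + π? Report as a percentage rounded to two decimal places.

i ≈ r + π = 2.86% + 7.92% = 10.78%.

10.78%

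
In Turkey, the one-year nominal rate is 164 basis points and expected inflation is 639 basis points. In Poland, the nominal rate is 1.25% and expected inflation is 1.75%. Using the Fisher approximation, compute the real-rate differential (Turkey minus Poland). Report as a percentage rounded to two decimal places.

Turkey: 1.64% − 6.39% = -4.750%
Poland: 1.25% − 1.75% = -0.500%
Differential = -4.250% → -4.25%.

-4.25%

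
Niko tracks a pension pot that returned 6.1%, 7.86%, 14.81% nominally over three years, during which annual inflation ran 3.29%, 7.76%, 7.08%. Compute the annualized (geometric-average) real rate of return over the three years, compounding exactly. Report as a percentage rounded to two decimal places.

Nominal growth factor = 1.0610 × 1.0786 × 1.1481 = 1.31387944
Price-level growth factor = 1.0329 × 1.0776 × 1.0708 = 1.19185720
Real growth factor = 1.31387944 / 1.19185720 = 1.10237992
Annualized real rate = 1.10237992^(1/3) − 1 = 3.3024% → 3.30%.

3.30%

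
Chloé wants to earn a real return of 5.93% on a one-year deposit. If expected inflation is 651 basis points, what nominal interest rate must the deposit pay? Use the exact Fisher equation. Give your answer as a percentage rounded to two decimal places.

(1 + i) = (1 + r)(1 + π) = 1.05930 × 1.06510 = 1.12826043
i = 1.12826043 − 1, so the required nominal rate is 12.83%.

12.83%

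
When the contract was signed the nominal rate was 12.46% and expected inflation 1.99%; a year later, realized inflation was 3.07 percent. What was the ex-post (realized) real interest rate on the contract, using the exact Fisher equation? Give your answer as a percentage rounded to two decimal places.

9.11%

Ex-post: (1 + 0.1246)/(1 + 0.0307) − 1 = 9.1103%
So the realized real rate is 9.11%.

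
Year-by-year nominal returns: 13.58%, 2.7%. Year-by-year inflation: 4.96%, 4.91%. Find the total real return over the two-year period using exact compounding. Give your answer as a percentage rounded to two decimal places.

Compound the nominal returns: 1.1358 × 1.0270 = 1.166467.
Compound inflation: 1.0496 × 1.0491 = 1.101135.
Deflate: 1.166467 / 1.101135 = 1.059331.
Total real return = 1.059331 − 1 → 5.93%.

5.93%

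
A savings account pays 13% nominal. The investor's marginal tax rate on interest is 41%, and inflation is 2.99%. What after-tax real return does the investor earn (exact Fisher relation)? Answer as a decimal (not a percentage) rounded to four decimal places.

0.0454

After-tax nominal return = 13% × (1 − 0.41) = 7.6700%.
1 + r = 1.07670 / 1.02990 = 1.045441
After-tax real rate = 1.045441 − 1 → 0.0454.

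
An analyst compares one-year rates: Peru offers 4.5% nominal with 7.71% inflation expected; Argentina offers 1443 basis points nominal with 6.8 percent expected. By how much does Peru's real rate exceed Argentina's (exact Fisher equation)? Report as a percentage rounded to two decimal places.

Peru: (1 + 0.0450)/(1 + 0.0771) − 1 = -2.9802%
Argentina: (1 + 0.1443)/(1 + 0.0680) − 1 = 7.1442%
Differential = -2.9802% − 7.1442% = -10.1244% → -10.12%.

-10.12%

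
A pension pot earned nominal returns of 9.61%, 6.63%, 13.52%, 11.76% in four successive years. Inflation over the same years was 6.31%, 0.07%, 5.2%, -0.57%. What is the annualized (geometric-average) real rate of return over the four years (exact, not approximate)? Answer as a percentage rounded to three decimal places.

7.441%

Compound the nominal returns: 1.0961 × 1.0663 × 1.1352 × 1.1176 = 1.48281975.
Compound inflation: 1.0631 × 1.0007 × 1.0520 × 0.9943 = 1.11278483.
Deflate: 1.48281975 / 1.11278483 = 1.33253052.
Annualized real rate = 1.33253052^(1/4) − 1 = 7.4408% → 7.441%.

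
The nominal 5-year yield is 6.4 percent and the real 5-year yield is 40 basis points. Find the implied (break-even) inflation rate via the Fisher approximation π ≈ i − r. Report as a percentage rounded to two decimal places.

π ≈ i − r = 6.4% − 0.4% → 6.00%.

6.00%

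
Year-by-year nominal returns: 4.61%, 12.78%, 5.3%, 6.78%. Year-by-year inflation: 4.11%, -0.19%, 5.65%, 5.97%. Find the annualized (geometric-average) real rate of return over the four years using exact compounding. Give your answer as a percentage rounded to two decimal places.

3.34%

Nominal growth factor = 1.0461 × 1.1278 × 1.0530 × 1.0678 = 1.32654987
Price-level growth factor = 1.0411 × 0.9981 × 1.0565 × 1.0597 = 1.16337289
Real growth factor = 1.32654987 / 1.16337289 = 1.14026198
Annualized real rate = 1.14026198^(1/4) − 1 = 3.3359% → 3.34%.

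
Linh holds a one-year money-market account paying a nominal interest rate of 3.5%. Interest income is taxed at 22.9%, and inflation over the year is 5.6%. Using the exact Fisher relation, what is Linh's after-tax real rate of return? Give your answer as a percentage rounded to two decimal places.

After-tax nominal return = 3.5% × (1 − 0.229) = 2.6985%.
1 + r = 1.026985 / 1.05600 = 0.972524
After-tax real rate = 0.972524 − 1 → -2.75%.

-2.75%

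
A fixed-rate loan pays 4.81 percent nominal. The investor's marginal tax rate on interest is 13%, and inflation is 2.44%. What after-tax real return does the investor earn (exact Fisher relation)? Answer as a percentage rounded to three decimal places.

After-tax nominal return = 4.81% × (1 − 0.13) = 4.1847%.
1 + r = 1.041847 / 1.02440 = 1.017031
After-tax real rate = 1.017031 − 1 → 1.703%.

1.703%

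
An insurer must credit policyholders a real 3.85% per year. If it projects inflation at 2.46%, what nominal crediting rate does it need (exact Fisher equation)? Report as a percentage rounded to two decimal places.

6.40%

(1 + i) = (1 + r)(1 + π) = 1.03850 × 1.02460 = 1.0640471
i = 1.0640471 − 1, so the required nominal rate is 6.40%.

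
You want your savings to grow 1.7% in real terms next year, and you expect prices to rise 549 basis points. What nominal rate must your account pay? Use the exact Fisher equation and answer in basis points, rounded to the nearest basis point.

(1 + i) = (1 + r)(1 + π) = 1.01700 × 1.05490 = 1.0728333
i = 1.0728333 − 1, so the required nominal rate is 728 basis points.

728 basis points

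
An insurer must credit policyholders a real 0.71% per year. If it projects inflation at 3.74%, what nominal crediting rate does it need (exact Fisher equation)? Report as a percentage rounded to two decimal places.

(1 + i) = (1 + r)(1 + π) = 1.00710 × 1.03740 = 1.04476554
i = 1.04476554 − 1, so the required nominal rate is 4.48%.

4.48%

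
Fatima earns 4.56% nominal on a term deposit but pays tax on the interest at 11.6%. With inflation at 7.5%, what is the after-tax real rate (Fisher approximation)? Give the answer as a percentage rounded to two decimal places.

-3.47%

After-tax nominal return = 4.56% × (1 − 0.116) = 4.03104%.
r ≈ 4.03104% − 7.5% → -3.47%.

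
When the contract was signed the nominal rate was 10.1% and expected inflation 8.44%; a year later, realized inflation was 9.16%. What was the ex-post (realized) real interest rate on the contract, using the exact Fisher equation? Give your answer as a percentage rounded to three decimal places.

Ex-post: (1 + 0.1010)/(1 + 0.0916) − 1 = 0.8611%
So the realized real rate is 0.861%.

0.861%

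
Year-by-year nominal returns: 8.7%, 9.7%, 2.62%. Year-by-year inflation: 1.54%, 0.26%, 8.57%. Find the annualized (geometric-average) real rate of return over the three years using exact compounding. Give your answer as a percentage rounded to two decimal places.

Nominal growth factor = 1.0870 × 1.0970 × 1.0262 = 1.22368090
Price-level growth factor = 1.0154 × 1.0026 × 1.0857 = 1.10528607
Real growth factor = 1.22368090 / 1.10528607 = 1.10711691
Annualized real rate = 1.10711691^(1/3) − 1 = 3.4502% → 3.45%.

3.45%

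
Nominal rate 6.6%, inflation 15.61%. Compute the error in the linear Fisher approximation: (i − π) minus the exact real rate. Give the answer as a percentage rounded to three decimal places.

Approximate: r ≈ 6.600% − 15.610% = -9.0100%
Exact: (1 + 0.0660)/(1 + 0.1561) − 1 = -7.7934%
Error = -9.0100% − (-7.7934%) = -1.2166% → -1.217%.

-1.217%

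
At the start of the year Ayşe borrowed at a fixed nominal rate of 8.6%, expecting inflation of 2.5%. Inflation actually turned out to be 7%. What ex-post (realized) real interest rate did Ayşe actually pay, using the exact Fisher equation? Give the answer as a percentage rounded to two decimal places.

Ex-post: (1 + 0.0860)/(1 + 0.0700) − 1 = 1.4953%
So the realized real rate is 1.50%.

1.50%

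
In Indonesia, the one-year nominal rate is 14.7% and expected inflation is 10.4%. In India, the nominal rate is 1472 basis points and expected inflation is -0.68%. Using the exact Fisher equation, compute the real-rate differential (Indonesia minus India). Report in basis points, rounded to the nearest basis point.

Indonesia: (1 + 0.1470)/(1 + 0.1040) − 1 = 3.8949%
India: (1 + 0.1472)/(1 − 0.0068) − 1 = 15.5054%
Differential = 3.8949% − 15.5054% = -11.6105% → -1161 basis points.

-1161 basis points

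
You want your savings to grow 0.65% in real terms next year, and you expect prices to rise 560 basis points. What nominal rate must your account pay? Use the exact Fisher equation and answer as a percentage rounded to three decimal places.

(1 + i) = (1 + r)(1 + π) = 1.00650 × 1.05600 = 1.062864
i = 1.062864 − 1, so the required nominal rate is 6.286%.

6.286%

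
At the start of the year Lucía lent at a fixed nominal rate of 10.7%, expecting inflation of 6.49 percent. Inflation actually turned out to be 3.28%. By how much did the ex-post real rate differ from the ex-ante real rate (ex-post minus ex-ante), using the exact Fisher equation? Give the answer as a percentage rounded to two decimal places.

3.23%

Ex-ante: (1 + 0.1070)/(1 + 0.0649) − 1 = 3.9534%
Ex-post: (1 + 0.1070)/(1 + 0.0328) − 1 = 7.1844%
Difference (ex-post − ex-ante) = 3.2309% → 3.23%.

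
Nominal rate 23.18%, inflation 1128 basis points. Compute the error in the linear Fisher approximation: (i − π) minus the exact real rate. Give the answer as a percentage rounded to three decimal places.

Approximate: r ≈ 23.180% − 11.280% = 11.9000%
Exact: (1 + 0.2318)/(1 + 0.1128) − 1 = 10.6937%
Error = 11.9000% − 10.6937% = 1.2063% → 1.206%.

1.206%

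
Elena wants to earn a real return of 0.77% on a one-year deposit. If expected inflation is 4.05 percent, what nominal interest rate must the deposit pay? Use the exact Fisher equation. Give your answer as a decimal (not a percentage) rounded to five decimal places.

0.04851

(1 + i) = (1 + r)(1 + π) = 1.00770 × 1.04050 = 1.04851185
i = 1.04851185 − 1, so the required nominal rate is 0.04851.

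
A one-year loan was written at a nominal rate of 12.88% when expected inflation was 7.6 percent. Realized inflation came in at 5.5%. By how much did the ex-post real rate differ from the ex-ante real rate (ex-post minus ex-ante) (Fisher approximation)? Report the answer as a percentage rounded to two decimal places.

Ex-ante: 12.88% − 7.6% = 5.280%
Ex-post: 12.88% − 5.5% = 7.380%
Difference (ex-post − ex-ante) = 2.1000% → 2.10%.

2.10%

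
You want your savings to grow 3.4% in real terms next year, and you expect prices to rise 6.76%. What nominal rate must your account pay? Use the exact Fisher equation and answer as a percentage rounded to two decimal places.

(1 + i) = (1 + r)(1 + π) = 1.03400 × 1.06760 = 1.1038984
i = 1.1038984 − 1, so the required nominal rate is 10.39%.

10.39%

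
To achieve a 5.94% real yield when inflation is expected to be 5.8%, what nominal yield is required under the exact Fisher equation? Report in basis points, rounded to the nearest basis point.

1208 basis points

(1 + i) = (1 + r)(1 + π) = 1.05940 × 1.05800 = 1.1208452
i = 1.1208452 − 1, so the required nominal rate is 1208 basis points.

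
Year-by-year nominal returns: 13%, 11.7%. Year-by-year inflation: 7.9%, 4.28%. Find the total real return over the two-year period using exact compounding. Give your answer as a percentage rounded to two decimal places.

Nominal growth factor = 1.1300 × 1.1170 = 1.262210
Price-level growth factor = 1.0790 × 1.0428 = 1.125181
Real growth factor = 1.262210 / 1.125181 = 1.121784
Total real return = 1.121784 − 1 → 12.18%.

12.18%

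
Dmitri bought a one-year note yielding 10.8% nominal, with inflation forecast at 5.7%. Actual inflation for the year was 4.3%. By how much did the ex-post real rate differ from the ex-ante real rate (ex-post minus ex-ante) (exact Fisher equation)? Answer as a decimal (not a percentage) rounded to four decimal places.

0.0141

Ex-ante: (1 + 0.1080)/(1 + 0.0570) − 1 = 4.8250%
Ex-post: (1 + 0.1080)/(1 + 0.0430) − 1 = 6.2320%
Difference (ex-post − ex-ante) = 1.4070% → 0.0141.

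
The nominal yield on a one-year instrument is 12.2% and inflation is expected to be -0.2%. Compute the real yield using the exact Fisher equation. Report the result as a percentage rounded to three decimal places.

By the Fisher equation, 1 + r = (1 + i)/(1 + π).
1 + r = 1.12200 / 0.99800 = 1.124248
r = 1.124248 − 1 = 12.4248%, i.e. 12.425%.

12.425%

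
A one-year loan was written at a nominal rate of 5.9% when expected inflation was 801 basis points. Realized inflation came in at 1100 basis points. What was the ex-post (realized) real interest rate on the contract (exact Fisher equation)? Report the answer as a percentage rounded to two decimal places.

-4.59%

Ex-post: (1 + 0.0590)/(1 + 0.1100) − 1 = -4.5946%
So the realized real rate is -4.59%.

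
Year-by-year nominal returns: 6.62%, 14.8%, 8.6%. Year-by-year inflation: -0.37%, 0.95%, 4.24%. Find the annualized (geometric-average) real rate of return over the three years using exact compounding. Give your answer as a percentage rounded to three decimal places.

8.233%

Nominal growth factor = 1.0662 × 1.1480 × 1.0860 = 1.32926139
Price-level growth factor = 0.9963 × 1.0095 × 1.0424 = 1.04840928
Real growth factor = 1.32926139 / 1.04840928 = 1.26788404
Annualized real rate = 1.26788404^(1/3) − 1 = 8.2330% → 8.233%.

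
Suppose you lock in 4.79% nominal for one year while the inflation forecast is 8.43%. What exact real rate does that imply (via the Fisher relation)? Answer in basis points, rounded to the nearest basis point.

-336 basis points

1 + r = 1.04790 / 1.08430 = 0.966430
r = 0.966430 − 1 = -3.3570%, i.e. -336 basis points.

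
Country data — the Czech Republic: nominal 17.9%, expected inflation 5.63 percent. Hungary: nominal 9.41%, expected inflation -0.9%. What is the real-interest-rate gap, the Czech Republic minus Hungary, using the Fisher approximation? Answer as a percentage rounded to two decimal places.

1.96%

The Czech Republic: 17.9% − 5.63% = 12.270%
Hungary: 9.41% − (-0.9%) = 10.310%
Differential = 1.960% → 1.96%.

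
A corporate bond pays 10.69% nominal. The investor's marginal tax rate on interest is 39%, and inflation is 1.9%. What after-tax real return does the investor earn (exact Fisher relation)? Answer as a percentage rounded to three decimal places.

4.535%

After-tax nominal return = 10.69% × (1 − 0.39) = 6.5209%.
1 + r = 1.065209 / 1.01900 = 1.045347
After-tax real rate = 1.045347 − 1 → 4.535%.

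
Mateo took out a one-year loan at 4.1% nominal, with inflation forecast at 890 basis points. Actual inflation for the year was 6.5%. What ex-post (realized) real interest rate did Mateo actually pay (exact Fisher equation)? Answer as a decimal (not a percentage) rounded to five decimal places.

-0.02254

Ex-post: (1 + 0.0410)/(1 + 0.0650) − 1 = -2.25352%
So the realized real rate is -0.02254.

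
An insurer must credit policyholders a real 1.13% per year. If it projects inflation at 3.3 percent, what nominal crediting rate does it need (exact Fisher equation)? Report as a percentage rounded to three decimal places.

4.467%

(1 + i) = (1 + r)(1 + π) = 1.01130 × 1.03300 = 1.0446729
i = 1.0446729 − 1, so the required nominal rate is 4.467%.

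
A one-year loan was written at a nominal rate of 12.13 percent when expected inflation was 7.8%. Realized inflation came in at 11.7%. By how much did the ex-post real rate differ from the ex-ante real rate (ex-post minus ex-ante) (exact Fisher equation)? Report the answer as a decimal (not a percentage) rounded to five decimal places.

-0.03632

Ex-ante: (1 + 0.1213)/(1 + 0.0780) − 1 = 4.0167%
Ex-post: (1 + 0.1213)/(1 + 0.1170) − 1 = 0.3850%
Difference (ex-post − ex-ante) = -3.6317% → -0.03632.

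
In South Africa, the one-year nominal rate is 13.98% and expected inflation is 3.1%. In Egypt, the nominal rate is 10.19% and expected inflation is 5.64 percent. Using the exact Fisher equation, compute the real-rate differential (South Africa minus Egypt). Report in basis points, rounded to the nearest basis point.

625 basis points

South Africa: (1 + 0.1398)/(1 + 0.0310) − 1 = 10.5529%
Egypt: (1 + 0.1019)/(1 + 0.0564) − 1 = 4.3071%
Differential = 10.5529% − 4.3071% = 6.2458% → 625 basis points.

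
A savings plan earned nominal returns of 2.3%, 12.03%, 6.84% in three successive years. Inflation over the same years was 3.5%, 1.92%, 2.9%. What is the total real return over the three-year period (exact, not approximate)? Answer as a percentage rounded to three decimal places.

12.805%

Compound the nominal returns: 1.0230 × 1.1203 × 1.0684 = 1.224458.
Compound inflation: 1.0350 × 1.0192 × 1.0290 = 1.085463.
Deflate: 1.224458 / 1.085463 = 1.128051.
Total real return = 1.128051 − 1 → 12.805%.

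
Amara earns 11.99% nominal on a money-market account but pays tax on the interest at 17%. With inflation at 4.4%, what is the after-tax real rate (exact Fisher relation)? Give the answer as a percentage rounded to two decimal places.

5.32%

After-tax nominal return = 11.99% × (1 − 0.17) = 9.9517%.
1 + r = 1.099517 / 1.04400 = 1.053177
After-tax real rate = 1.053177 − 1 → 5.32%.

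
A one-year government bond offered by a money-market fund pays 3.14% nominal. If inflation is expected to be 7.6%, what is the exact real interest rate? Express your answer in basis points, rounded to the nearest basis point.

-414 basis points

1 + r = 1.03140 / 1.07600 = 0.9585502
r = 0.9585502 − 1 = -4.14498%, i.e. -414 basis points.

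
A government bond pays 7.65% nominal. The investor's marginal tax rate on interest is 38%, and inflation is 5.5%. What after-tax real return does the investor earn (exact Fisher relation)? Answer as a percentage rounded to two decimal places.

After-tax nominal return = 7.65% × (1 − 0.38) = 4.7430%.
1 + r = 1.04743 / 1.05500 = 0.992825
After-tax real rate = 0.992825 − 1 → -0.72%.

-0.72%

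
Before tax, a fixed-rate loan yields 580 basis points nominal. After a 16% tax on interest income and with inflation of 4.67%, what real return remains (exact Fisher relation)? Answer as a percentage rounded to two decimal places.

0.19%

After-tax nominal return = 5.8% × (1 − 0.16) = 4.8720%.
1 + r = 1.04872 / 1.04670 = 1.001930
After-tax real rate = 1.001930 − 1 → 0.19%.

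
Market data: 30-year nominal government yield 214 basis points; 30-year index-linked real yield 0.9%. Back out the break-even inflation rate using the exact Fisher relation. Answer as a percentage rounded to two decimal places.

(1 + π) = (1 + i)/(1 + r) = 1.02140 / 1.00900 = 1.012289
Break-even inflation = 1.012289 − 1 → 1.23%.

1.23%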